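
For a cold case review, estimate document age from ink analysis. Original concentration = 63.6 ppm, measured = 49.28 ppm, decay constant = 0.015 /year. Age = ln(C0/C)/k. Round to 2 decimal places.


Document age estimation:
C0/C = 63.6 / 49.28 = 1.290584
ln(C0/C) = 0.255095
t = 0.255095 / 0.015 = 17.01 years

17.01


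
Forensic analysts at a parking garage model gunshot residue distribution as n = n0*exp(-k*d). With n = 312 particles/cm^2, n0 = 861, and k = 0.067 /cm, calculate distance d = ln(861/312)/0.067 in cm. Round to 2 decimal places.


GSR distance calculation:
n0/n = 861 / 312 = 2.759615
ln(n0/n) = 1.015091
d = 1.015091 / 0.067 = 15.15 cm

15.15


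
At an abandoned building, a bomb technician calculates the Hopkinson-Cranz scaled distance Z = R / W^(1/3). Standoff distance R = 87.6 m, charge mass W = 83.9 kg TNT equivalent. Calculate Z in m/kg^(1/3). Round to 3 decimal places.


Scaled distance calculation:
W^(1/3) = 83.9^(1/3) = 4.377781
Z = R / W^(1/3) = 87.6 / 4.377781
Z = 20.010 m/kg^(1/3)

20.010


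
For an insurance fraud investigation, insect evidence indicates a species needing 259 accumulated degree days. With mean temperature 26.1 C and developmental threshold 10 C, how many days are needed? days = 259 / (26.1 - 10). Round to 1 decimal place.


Insect development time:
Effective temperature = avg_temp - T_base = 26.1 - 10 = 16.1 C
Days = ADD / effective_temp = 259 / 16.1 = 16.1 days

16.1


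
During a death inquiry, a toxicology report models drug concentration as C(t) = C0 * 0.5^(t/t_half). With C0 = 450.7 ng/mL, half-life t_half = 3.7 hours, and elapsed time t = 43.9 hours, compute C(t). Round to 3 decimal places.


Drug concentration decay:
Number of half-lives = t / t_half = 43.9 / 3.7 = 11.864865
Decay factor = 0.5^11.864865 = 0.00026811
C(t) = 450.7 * 0.00026811 = 0.121 ng/mL

0.121


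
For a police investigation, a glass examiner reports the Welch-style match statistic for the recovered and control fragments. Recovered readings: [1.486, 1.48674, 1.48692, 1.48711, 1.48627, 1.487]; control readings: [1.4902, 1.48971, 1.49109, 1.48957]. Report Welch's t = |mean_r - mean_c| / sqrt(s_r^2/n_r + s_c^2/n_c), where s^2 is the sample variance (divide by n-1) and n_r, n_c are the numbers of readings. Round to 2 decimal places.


Welch's t-criterion for glass RI comparison:
Recovered mean = sum / n_r = 8.92004 / 6 = 1.4866733
Control mean = sum / n_c = 5.96057 / 4 = 1.4901425
Recovered sample variance s_r^2 = 1.95747e-07
Control sample variance s_c^2 = 4.71958e-07
Welch SE (unpooled) = sqrt(s_r^2/n_r + s_c^2/n_c) = sqrt(3.26244e-08 + 1.1799e-07) = sqrt(1.50614e-07) = 0.00038809
|mean_r - mean_c| = 0.00346917
t = 0.00346917 / 0.00038809 = 8.94

8.94


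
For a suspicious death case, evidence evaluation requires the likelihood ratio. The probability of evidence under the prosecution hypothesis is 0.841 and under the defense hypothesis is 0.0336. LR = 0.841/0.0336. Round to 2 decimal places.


Likelihood ratio calculation:
LR = P(E|Hp) / P(E|Hd)
LR = 0.841 / 0.0336
LR = 25.03

25.03


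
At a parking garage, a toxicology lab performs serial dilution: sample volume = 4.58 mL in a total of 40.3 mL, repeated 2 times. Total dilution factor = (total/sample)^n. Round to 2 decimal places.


Dilution factor calculation:
Single dilution = V_total / V_sample = 40.3 / 4.58 ≈ 8.799127
Number of dilutions = 2
Total DF = (40.3 / 4.58)^2 (full precision, rounded at the end) = 77.42

77.42


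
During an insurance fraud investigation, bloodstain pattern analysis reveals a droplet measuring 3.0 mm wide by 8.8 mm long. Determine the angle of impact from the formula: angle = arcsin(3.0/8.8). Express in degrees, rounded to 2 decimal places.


Blood spatter impact angle calculation:
width / length = 3.0 / 8.8 = 0.340909
angle = arcsin(0.340909)
angle = 19.93 degrees

19.93


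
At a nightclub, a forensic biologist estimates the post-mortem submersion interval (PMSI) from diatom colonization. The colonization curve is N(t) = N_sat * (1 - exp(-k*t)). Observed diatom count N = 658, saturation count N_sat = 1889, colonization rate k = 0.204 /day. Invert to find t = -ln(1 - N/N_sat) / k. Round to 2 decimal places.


PMSI from diatom colonization curve:
N / N_sat = 658 / 1889 = 0.348332
1 - N/N_sat = 0.651668
ln(1 - N/N_sat) = -0.42822
t = -ln(1 - N/N_sat) / k = -(-0.42822) / 0.204 = 2.10 days

2.10


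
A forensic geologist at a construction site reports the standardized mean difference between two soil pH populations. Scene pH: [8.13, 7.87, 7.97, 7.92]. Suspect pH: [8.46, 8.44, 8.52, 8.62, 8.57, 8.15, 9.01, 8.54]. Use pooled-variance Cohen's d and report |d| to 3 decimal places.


Pooled-variance Cohen's d for soil pH comparison:
Scene mean = 31.89 / 4 = 7.9725
Suspect mean = 68.31 / 8 = 8.53875
Scene sample variance s_s^2 = 0.012692
Suspect sample variance s_c^2 = 0.056727
Pooled variance = ((n_s-1)*s_s^2 + (n_c-1)*s_c^2) / (n_s + n_c - 2) = 0.043516
Pooled SD = sqrt(0.043516) = 0.208605
Mean difference = -0.56625
|d| = |-0.56625| / 0.208605 = 2.714

2.714


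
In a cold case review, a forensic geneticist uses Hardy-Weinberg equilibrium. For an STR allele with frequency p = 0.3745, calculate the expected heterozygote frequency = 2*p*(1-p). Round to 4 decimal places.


Hardy-Weinberg heterozygote frequency:
q = 1 - p = 1 - 0.3745 = 0.6255
2pq = 2 * 0.3745 * 0.6255 = 0.4685

0.4685


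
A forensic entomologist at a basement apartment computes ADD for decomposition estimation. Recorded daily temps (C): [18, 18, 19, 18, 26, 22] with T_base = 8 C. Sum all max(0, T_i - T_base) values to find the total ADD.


Computing ADD day by day:
Day 1: max(0, 18 - 8) = 10
Day 2: max(0, 18 - 8) = 10
Day 3: max(0, 19 - 8) = 11
Day 4: max(0, 18 - 8) = 10
Day 5: max(0, 26 - 8) = 18
Day 6: max(0, 22 - 8) = 14
Total ADD = 73

73


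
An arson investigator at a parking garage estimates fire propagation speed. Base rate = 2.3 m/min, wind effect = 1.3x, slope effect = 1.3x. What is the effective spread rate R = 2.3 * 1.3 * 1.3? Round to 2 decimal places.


Fire spread rate calculation:
R = R0 * wind_factor * slope_factor
= 2.3 * 1.3 * 1.3
= 2.99 * 1.3
= 3.89 m/min

3.89


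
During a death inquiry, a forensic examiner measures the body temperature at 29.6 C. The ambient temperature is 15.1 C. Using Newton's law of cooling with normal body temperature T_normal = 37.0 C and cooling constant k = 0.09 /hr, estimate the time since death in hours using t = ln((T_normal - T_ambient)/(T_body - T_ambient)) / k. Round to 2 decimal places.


Using Newton's law of cooling:
t = ln((T_normal - T_ambient) / (T_body - T_ambient)) / k
T_normal - T_ambient = 21.9
T_body - T_ambient = 14.5
Ratio = 1.510345
ln(ratio) = 0.412338
t = 0.412338 / 0.09 = 4.58 hours

4.58


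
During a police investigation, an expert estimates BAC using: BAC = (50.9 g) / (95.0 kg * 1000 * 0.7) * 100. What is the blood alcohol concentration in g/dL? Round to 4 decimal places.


Applying the Widmark formula:
BAC = (dose_g / (body_wt * 1000 * r)) * 100
Denominator = 95.0 * 1000 * 0.7 = 66500
BAC = (50.9 / 66500) * 100
BAC = 0.0765 g/dL

0.0765


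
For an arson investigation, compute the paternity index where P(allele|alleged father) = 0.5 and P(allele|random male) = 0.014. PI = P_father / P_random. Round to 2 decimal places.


Paternity Index calculation:
PI = P(allele|father) / P(allele|random)
PI = 0.5 / 0.014
PI = 35.71

35.71


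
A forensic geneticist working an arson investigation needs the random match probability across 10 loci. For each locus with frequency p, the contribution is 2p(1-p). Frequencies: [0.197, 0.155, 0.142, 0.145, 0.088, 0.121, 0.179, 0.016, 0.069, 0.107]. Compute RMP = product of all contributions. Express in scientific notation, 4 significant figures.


Computing RMP for 10 loci:
Locus 1: 2 * 0.197 * 0.803 = 0.316382
Locus 2: 2 * 0.155 * 0.845 = 0.26195
Locus 3: 2 * 0.142 * 0.858 = 0.243672
Locus 4: 2 * 0.145 * 0.855 = 0.24795
Locus 5: 2 * 0.088 * 0.912 = 0.160512
Locus 6: 2 * 0.121 * 0.879 = 0.212718
Locus 7: 2 * 0.179 * 0.821 = 0.293918
Locus 8: 2 * 0.016 * 0.984 = 0.031488
Locus 9: 2 * 0.069 * 0.931 = 0.128478
Locus 10: 2 * 0.107 * 0.893 = 0.191102
RMP = 3.885e-08

3.885e-08


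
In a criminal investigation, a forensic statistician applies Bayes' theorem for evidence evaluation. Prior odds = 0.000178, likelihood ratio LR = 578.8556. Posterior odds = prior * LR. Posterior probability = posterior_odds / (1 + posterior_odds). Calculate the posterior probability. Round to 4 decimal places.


Bayesian evidence evaluation:
Posterior odds = prior_odds * LR = 0.000178 * 578.8556 = 0.1030363
Posterior probability = posterior_odds / (1 + posterior_odds)
= 0.1030363 / (1 + 0.1030363)
= 0.1030363 / 1.1030363
= 0.0934

0.0934


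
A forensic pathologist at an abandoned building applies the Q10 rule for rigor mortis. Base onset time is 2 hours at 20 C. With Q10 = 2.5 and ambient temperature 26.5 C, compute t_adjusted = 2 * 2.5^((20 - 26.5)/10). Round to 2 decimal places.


Rigor mortis time adjustment:
Exponent = (T_ref - T_actual) / 10 = (20 - 26.5) / 10 = -0.65
Q10 factor = 2.5^-0.65 = 0.55124
t_adjusted = 2 * 0.55124 = 1.10 hours

1.10


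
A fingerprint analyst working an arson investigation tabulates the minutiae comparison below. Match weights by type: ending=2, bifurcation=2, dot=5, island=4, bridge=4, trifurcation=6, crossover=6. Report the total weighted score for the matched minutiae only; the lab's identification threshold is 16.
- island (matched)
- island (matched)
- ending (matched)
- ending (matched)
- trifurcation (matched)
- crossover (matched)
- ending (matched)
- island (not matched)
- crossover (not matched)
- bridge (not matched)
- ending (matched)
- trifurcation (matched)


Weighted minutiae match score:
  island: matched, +4 (running total 4)
  island: matched, +4 (running total 8)
  ending: matched, +2 (running total 10)
  ending: matched, +2 (running total 12)
  trifurcation: matched, +6 (running total 18)
  crossover: matched, +6 (running total 24)
  ending: matched, +2 (running total 26)
  island: not matched, +0
  crossover: not matched, +0
  bridge: not matched, +0
  ending: matched, +2 (running total 28)
  trifurcation: matched, +6 (running total 34)
Total score = 34
Threshold = 16; verdict = identification

34


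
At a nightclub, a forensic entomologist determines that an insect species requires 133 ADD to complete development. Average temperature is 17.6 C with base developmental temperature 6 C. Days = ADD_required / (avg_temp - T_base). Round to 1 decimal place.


Insect development time:
Effective temperature = avg_temp - T_base = 17.6 - 6 = 11.6 C
Days = ADD / effective_temp = 133 / 11.6 = 11.5 days

11.5


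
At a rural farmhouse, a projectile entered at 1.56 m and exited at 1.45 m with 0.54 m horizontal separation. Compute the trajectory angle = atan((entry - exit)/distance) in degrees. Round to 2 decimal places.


Bullet trajectory angle:
Height difference = 1.56 - 1.45 = 0.11 m
angle = atan(0.11 / 0.54)
angle = atan(0.203704)
angle = 11.51 degrees

11.51


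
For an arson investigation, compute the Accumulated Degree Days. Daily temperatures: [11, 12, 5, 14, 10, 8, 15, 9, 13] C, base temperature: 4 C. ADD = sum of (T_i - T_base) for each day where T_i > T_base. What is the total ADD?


Computing ADD day by day:
Day 1: max(0, 11 - 4) = 7
Day 2: max(0, 12 - 4) = 8
Day 3: max(0, 5 - 4) = 1
Day 4: max(0, 14 - 4) = 10
Day 5: max(0, 10 - 4) = 6
Day 6: max(0, 8 - 4) = 4
Day 7: max(0, 15 - 4) = 11
Day 8: max(0, 9 - 4) = 5
Day 9: max(0, 13 - 4) = 9
Total ADD = 61

61


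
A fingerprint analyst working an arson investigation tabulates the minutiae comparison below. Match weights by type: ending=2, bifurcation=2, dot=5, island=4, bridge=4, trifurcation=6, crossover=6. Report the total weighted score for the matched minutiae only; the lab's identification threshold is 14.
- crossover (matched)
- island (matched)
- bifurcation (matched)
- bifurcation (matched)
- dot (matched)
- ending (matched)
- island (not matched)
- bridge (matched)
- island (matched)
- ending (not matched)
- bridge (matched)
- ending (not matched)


Weighted minutiae match score:
  crossover: matched, +6 (running total 6)
  island: matched, +4 (running total 10)
  bifurcation: matched, +2 (running total 12)
  bifurcation: matched, +2 (running total 14)
  dot: matched, +5 (running total 19)
  ending: matched, +2 (running total 21)
  island: not matched, +0
  bridge: matched, +4 (running total 25)
  island: matched, +4 (running total 29)
  ending: not matched, +0
  bridge: matched, +4 (running total 33)
  ending: not matched, +0
Total score = 33
Threshold = 14; verdict = identification

33


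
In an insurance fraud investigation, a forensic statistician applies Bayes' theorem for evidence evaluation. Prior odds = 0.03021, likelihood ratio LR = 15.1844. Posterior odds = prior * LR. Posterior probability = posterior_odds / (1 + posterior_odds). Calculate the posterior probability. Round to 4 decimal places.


Bayesian evidence evaluation:
Posterior odds = prior_odds * LR = 0.03021 * 15.1844 = 0.4587207
Posterior probability = posterior_odds / (1 + posterior_odds)
= 0.4587207 / (1 + 0.4587207)
= 0.4587207 / 1.4587207
= 0.3145

0.3145


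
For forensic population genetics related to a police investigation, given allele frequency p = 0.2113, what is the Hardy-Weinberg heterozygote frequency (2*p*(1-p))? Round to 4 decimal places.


Hardy-Weinberg heterozygote frequency:
q = 1 - p = 1 - 0.2113 = 0.7887
2pq = 2 * 0.2113 * 0.7887 = 0.3333

0.3333


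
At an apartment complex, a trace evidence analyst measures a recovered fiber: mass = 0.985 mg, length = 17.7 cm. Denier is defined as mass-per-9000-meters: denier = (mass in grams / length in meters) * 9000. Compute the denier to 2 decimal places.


Denier calculation:
Mass in grams = 0.985 mg / 1000 = 0.000985 g
Length in meters = 17.7 cm / 100 = 0.177 m
Linear density = mass / length = 0.000985 / 0.177 = 0.00556497 g/m
Denier = (g/m) * 9000 = 0.00556497 * 9000 = 50.08

50.08


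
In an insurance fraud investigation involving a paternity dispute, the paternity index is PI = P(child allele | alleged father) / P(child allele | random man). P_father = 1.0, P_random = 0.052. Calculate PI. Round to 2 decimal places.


Paternity Index calculation:
PI = P(allele|father) / P(allele|random)
PI = 1.0 / 0.052
PI = 19.23

19.23


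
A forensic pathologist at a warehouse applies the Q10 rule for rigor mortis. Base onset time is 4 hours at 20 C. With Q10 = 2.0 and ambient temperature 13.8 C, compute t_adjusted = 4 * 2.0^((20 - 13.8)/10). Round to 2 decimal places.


Rigor mortis time adjustment:
Exponent = (T_ref - T_actual) / 10 = (20 - 13.8) / 10 = 0.62
Q10 factor = 2.0^0.62 = 1.53688
t_adjusted = 4 * 1.53688 = 6.15 hours

6.15


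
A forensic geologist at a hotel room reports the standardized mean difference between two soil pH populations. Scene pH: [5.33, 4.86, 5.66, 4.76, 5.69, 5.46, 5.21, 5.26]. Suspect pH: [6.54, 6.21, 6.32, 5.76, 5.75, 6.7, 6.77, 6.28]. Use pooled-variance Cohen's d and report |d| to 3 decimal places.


Pooled-variance Cohen's d for soil pH comparison:
Scene mean = 42.23 / 8 = 5.27875
Suspect mean = 50.33 / 8 = 6.29125
Scene sample variance s_s^2 = 0.114213
Suspect sample variance s_c^2 = 0.148698
Pooled variance = ((n_s-1)*s_s^2 + (n_c-1)*s_c^2) / (n_s + n_c - 2) = 0.131455
Pooled SD = sqrt(0.131455) = 0.362567
Mean difference = -1.0125
|d| = |-1.0125| / 0.362567 = 2.793

2.793


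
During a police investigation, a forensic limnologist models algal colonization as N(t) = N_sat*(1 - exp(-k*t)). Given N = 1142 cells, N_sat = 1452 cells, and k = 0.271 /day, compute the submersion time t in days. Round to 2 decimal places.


PMSI from diatom colonization curve:
N / N_sat = 1142 / 1452 = 0.786501
1 - N/N_sat = 0.213499
ln(1 - N/N_sat) = -1.544123
t = -ln(1 - N/N_sat) / k = -(-1.544123) / 0.271 = 5.70 days

5.70


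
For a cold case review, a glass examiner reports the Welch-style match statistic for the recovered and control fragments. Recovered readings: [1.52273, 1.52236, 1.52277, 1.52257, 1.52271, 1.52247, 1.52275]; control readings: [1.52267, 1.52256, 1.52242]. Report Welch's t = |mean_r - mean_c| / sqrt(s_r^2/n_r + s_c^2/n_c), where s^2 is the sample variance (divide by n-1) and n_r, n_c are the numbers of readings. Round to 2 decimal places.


Welch's t-criterion for glass RI comparison:
Recovered mean = sum / n_r = 10.65836 / 7 = 1.5226229
Control mean = sum / n_c = 4.56765 / 3 = 1.52255
Recovered sample variance s_r^2 = 2.53571e-08
Control sample variance s_c^2 = 1.57e-08
Welch SE (unpooled) = sqrt(s_r^2/n_r + s_c^2/n_c) = sqrt(3.62245e-09 + 5.23333e-09) = sqrt(8.85578e-09) = 9.41052e-05
|mean_r - mean_c| = 7.28571e-05
t = 7.28571e-05 / 9.41052e-05 = 0.77

0.77


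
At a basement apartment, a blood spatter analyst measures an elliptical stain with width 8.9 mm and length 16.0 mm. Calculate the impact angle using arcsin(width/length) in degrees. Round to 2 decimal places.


Blood spatter impact angle calculation:
width / length = 8.9 / 16.0 = 0.55625
angle = arcsin(0.55625)
angle = 33.80 degrees

33.80


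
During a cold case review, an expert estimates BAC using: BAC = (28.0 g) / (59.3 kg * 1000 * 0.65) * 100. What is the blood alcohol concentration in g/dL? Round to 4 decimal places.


Applying the Widmark formula:
BAC = (dose_g / (body_wt * 1000 * r)) * 100
Denominator = 59.3 * 1000 * 0.65 = 38545
BAC = (28.0 / 38545) * 100
BAC = 0.0726 g/dL

0.0726


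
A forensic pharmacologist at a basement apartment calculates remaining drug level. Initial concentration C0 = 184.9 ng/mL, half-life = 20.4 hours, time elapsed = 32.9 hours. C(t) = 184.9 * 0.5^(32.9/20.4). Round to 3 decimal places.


Drug concentration decay:
Number of half-lives = t / t_half = 32.9 / 20.4 = 1.612745
Decay factor = 0.5^1.612745 = 0.32697563
C(t) = 184.9 * 0.32697563 = 60.458 ng/mL

60.458


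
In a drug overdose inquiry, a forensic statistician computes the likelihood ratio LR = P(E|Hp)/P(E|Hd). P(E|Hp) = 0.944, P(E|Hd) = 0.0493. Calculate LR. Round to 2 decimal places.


Likelihood ratio calculation:
LR = P(E|Hp) / P(E|Hd)
LR = 0.944 / 0.0493
LR = 19.15

19.15


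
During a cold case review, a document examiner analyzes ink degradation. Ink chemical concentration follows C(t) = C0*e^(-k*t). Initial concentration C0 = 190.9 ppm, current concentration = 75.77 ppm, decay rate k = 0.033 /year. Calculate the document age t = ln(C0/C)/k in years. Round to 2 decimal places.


Document age estimation:
C0/C = 190.9 / 75.77 = 2.519467
ln(C0/C) = 0.924047
t = 0.924047 / 0.033 = 28.00 years

28.00


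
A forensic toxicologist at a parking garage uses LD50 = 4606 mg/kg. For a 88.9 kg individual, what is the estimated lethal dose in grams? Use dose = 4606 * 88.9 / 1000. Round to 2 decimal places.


Lethal dose calculation:
Lethal dose = LD50 * body_weight / 1000
= 4606 * 88.9 / 1000
= 409473.4 / 1000
= 409.47 g

409.47


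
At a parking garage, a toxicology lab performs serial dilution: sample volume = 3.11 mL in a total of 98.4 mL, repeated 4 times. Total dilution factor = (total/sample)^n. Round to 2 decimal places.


Dilution factor calculation:
Single dilution = V_total / V_sample = 98.4 / 3.11 ≈ 31.639871
Number of dilutions = 4
Total DF = (98.4 / 3.11)^4 (full precision, rounded at the end) = 1002164.09

1002164.09


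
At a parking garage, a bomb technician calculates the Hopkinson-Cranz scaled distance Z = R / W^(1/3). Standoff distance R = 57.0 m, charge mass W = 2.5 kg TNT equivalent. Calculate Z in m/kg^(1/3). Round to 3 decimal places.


Scaled distance calculation:
W^(1/3) = 2.5^(1/3) = 1.357209
Z = R / W^(1/3) = 57.0 / 1.357209
Z = 41.998 m/kg^(1/3)

41.998


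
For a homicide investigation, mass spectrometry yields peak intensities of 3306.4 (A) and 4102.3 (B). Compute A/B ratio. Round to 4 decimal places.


Spectral peak ratio:
Peak A = 3306.4 counts
Peak B = 4102.3 counts
Ratio = 3306.4 / 4102.3 = 0.8060

0.8060


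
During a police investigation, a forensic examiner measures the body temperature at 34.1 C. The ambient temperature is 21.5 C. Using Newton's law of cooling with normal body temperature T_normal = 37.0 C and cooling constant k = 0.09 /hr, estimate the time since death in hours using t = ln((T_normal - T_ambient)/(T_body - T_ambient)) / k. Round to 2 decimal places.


Using Newton's law of cooling:
t = ln((T_normal - T_ambient) / (T_body - T_ambient)) / k
T_normal - T_ambient = 15.5
T_body - T_ambient = 12.6
Ratio = 1.230159
ln(ratio) = 0.207143
t = 0.207143 / 0.09 = 2.30 hours

2.30


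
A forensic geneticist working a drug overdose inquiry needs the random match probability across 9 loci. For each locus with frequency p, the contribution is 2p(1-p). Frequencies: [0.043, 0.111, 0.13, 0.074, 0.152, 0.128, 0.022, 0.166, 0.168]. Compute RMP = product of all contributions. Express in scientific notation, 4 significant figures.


Computing RMP for 9 loci:
Locus 1: 2 * 0.043 * 0.957 = 0.082302
Locus 2: 2 * 0.111 * 0.889 = 0.197358
Locus 3: 2 * 0.13 * 0.87 = 0.2262
Locus 4: 2 * 0.074 * 0.926 = 0.137048
Locus 5: 2 * 0.152 * 0.848 = 0.257792
Locus 6: 2 * 0.128 * 0.872 = 0.223232
Locus 7: 2 * 0.022 * 0.978 = 0.043032
Locus 8: 2 * 0.166 * 0.834 = 0.276888
Locus 9: 2 * 0.168 * 0.832 = 0.279552
RMP = 9.652e-08

9.652e-08


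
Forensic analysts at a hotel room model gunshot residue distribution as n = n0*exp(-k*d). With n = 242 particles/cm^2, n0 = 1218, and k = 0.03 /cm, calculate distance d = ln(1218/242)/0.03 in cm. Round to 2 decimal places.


GSR distance calculation:
n0/n = 1218 / 242 = 5.033058
ln(n0/n) = 1.616028
d = 1.616028 / 0.03 = 53.87 cm

53.87


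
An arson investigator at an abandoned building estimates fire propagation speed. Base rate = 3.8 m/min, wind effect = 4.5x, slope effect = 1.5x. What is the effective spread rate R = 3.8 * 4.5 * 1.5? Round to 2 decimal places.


Fire spread rate calculation:
R = R0 * wind_factor * slope_factor
= 3.8 * 4.5 * 1.5
= 17.1 * 1.5
= 25.65 m/min

25.65


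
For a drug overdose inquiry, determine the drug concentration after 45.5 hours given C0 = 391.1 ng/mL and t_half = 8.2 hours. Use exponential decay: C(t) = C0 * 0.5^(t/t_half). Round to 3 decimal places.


Drug concentration decay:
Number of half-lives = t / t_half = 45.5 / 8.2 = 5.54878
Decay factor = 0.5^5.54878 = 0.02136244
C(t) = 391.1 * 0.02136244 = 8.355 ng/mL

8.355


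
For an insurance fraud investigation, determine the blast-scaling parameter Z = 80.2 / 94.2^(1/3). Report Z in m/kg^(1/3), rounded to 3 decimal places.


Scaled distance calculation:
W^(1/3) = 94.2^(1/3) = 4.550058
Z = R / W^(1/3) = 80.2 / 4.550058
Z = 17.626 m/kg^(1/3)

17.626


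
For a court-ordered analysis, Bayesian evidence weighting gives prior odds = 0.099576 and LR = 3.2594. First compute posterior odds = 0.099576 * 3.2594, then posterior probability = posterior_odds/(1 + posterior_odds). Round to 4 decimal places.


Bayesian evidence evaluation:
Posterior odds = prior_odds * LR = 0.099576 * 3.2594 = 0.324558
Posterior probability = posterior_odds / (1 + posterior_odds)
= 0.324558 / (1 + 0.324558)
= 0.324558 / 1.324558
= 0.2450

0.2450


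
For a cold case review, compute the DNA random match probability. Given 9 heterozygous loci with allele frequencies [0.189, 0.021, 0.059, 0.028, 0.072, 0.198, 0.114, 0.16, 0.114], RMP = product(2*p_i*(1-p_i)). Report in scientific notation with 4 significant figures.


Computing RMP for 9 loci:
Locus 1: 2 * 0.189 * 0.811 = 0.306558
Locus 2: 2 * 0.021 * 0.979 = 0.041118
Locus 3: 2 * 0.059 * 0.941 = 0.111038
Locus 4: 2 * 0.028 * 0.972 = 0.054432
Locus 5: 2 * 0.072 * 0.928 = 0.133632
Locus 6: 2 * 0.198 * 0.802 = 0.317592
Locus 7: 2 * 0.114 * 0.886 = 0.202008
Locus 8: 2 * 0.16 * 0.84 = 0.2688
Locus 9: 2 * 0.114 * 0.886 = 0.202008
RMP = 3.547e-08

3.547e-08


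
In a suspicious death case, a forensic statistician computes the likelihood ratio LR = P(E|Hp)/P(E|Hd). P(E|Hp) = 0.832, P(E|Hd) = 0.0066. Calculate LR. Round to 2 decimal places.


Likelihood ratio calculation:
LR = P(E|Hp) / P(E|Hd)
LR = 0.832 / 0.0066
LR = 126.06

126.06


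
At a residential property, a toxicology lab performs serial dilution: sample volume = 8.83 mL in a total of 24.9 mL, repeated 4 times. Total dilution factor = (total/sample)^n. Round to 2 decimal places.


Dilution factor calculation:
Single dilution = V_total / V_sample = 24.9 / 8.83 ≈ 2.819932
Number of dilutions = 4
Total DF = (24.9 / 8.83)^4 (full precision, rounded at the end) = 63.23

63.23


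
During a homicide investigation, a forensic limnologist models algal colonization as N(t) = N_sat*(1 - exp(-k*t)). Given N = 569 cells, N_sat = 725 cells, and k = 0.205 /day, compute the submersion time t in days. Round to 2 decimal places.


PMSI from diatom colonization curve:
N / N_sat = 569 / 725 = 0.784828
1 - N/N_sat = 0.215172
ln(1 - N/N_sat) = -1.536318
t = -ln(1 - N/N_sat) / k = -(-1.536318) / 0.205 = 7.49 days

7.49


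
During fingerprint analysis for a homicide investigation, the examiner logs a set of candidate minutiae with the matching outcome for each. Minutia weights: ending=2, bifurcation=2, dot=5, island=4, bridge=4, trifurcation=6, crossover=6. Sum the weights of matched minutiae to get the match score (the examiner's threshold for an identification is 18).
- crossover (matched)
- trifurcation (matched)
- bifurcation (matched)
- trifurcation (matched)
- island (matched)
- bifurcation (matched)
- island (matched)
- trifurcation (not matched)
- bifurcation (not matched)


Weighted minutiae match score:
  crossover: matched, +6 (running total 6)
  trifurcation: matched, +6 (running total 12)
  bifurcation: matched, +2 (running total 14)
  trifurcation: matched, +6 (running total 20)
  island: matched, +4 (running total 24)
  bifurcation: matched, +2 (running total 26)
  island: matched, +4 (running total 30)
  trifurcation: not matched, +0
  bifurcation: not matched, +0
Total score = 30
Threshold = 18; verdict = identification

30


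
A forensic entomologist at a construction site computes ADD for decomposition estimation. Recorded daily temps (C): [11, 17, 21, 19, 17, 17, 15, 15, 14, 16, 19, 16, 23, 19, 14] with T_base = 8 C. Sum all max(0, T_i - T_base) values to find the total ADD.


Computing ADD day by day:
Day 1: max(0, 11 - 8) = 3
Day 2: max(0, 17 - 8) = 9
Day 3: max(0, 21 - 8) = 13
Day 4: max(0, 19 - 8) = 11
Day 5: max(0, 17 - 8) = 9
Day 6: max(0, 17 - 8) = 9
Day 7: max(0, 15 - 8) = 7
Day 8: max(0, 15 - 8) = 7
Day 9: max(0, 14 - 8) = 6
Day 10: max(0, 16 - 8) = 8
Day 11: max(0, 19 - 8) = 11
Day 12: max(0, 16 - 8) = 8
Day 13: max(0, 23 - 8) = 15
Day 14: max(0, 19 - 8) = 11
Day 15: max(0, 14 - 8) = 6
Total ADD = 133

133


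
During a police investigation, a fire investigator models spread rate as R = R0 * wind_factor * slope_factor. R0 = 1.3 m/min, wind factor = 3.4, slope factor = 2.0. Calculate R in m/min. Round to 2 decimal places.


Fire spread rate calculation:
R = R0 * wind_factor * slope_factor
= 1.3 * 3.4 * 2.0
= 4.42 * 2.0
= 8.84 m/min

8.84


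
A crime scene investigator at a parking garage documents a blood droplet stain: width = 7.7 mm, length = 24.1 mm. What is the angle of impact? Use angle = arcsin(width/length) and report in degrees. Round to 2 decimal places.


Blood spatter impact angle calculation:
width / length = 7.7 / 24.1 = 0.319502
angle = arcsin(0.319502)
angle = 18.63 degrees

18.63


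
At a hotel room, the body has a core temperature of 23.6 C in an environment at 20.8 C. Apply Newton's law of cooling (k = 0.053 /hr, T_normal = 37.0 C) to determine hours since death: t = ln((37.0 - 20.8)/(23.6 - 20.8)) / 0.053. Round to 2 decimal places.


Using Newton's law of cooling:
t = ln((T_normal - T_ambient) / (T_body - T_ambient)) / k
T_normal - T_ambient = 16.2
T_body - T_ambient = 2.8
Ratio = 5.785714
ln(ratio) = 1.755392
t = 1.755392 / 0.053 = 33.12 hours

33.12


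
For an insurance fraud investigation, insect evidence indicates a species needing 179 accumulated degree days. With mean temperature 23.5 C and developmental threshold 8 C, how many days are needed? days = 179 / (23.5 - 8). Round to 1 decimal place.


Insect development time:
Effective temperature = avg_temp - T_base = 23.5 - 8 = 15.5 C
Days = ADD / effective_temp = 179 / 15.5 = 11.5 days

11.5


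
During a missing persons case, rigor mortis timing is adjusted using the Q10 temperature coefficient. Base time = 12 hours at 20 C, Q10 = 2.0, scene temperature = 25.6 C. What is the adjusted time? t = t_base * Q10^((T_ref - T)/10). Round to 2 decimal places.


Rigor mortis time adjustment:
Exponent = (T_ref - T_actual) / 10 = (20 - 25.6) / 10 = -0.56
Q10 factor = 2.0^-0.56 = 0.6783
t_adjusted = 12 * 0.6783 = 8.14 hours

8.14


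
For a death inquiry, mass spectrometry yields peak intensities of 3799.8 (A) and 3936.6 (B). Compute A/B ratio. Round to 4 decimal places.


Spectral peak ratio:
Peak A = 3799.8 counts
Peak B = 3936.6 counts
Ratio = 3799.8 / 3936.6 = 0.9652

0.9652


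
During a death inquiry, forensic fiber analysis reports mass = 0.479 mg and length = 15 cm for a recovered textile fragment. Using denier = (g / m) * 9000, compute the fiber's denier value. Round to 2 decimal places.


Denier calculation:
Mass in grams = 0.479 mg / 1000 = 0.000479 g
Length in meters = 15 cm / 100 = 0.15 m
Linear density = mass / length = 0.000479 / 0.15 = 0.00319333 g/m
Denier = (g/m) * 9000 = 0.00319333 * 9000 = 28.74

28.74


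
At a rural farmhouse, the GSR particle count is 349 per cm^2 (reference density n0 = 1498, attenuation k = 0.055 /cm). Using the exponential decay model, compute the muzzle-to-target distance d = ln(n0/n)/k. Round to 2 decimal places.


GSR distance calculation:
n0/n = 1498 / 349 = 4.292264
ln(n0/n) = 1.456814
d = 1.456814 / 0.055 = 26.49 cm

26.49


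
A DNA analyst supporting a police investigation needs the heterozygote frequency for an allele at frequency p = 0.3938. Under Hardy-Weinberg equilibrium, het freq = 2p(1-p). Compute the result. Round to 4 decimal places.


Hardy-Weinberg heterozygote frequency:
q = 1 - p = 1 - 0.3938 = 0.6062
2pq = 2 * 0.3938 * 0.6062 = 0.4774

0.4774


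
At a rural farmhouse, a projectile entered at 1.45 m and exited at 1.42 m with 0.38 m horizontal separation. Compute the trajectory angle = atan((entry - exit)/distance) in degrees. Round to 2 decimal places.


Bullet trajectory angle:
Height difference = 1.45 - 1.42 = 0.03 m
angle = atan(0.03 / 0.38)
angle = atan(0.078947)
angle = 4.51 degrees

4.51


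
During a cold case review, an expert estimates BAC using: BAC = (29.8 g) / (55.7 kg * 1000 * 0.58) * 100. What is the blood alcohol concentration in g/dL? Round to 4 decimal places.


Applying the Widmark formula:
BAC = (dose_g / (body_wt * 1000 * r)) * 100
Denominator = 55.7 * 1000 * 0.58 = 32306
BAC = (29.8 / 32306) * 100
BAC = 0.0922 g/dL

0.0922


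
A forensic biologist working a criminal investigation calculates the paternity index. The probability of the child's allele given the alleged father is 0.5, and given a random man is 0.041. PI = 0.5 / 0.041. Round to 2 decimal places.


Paternity Index calculation:
PI = P(allele|father) / P(allele|random)
PI = 0.5 / 0.041
PI = 12.20

12.20


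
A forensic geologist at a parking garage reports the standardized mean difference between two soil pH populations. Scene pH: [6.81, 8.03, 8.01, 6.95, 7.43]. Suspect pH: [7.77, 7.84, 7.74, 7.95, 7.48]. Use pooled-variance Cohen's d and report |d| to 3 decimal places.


Pooled-variance Cohen's d for soil pH comparison:
Scene mean = 37.23 / 5 = 7.446
Suspect mean = 38.78 / 5 = 7.756
Scene sample variance s_s^2 = 0.32748
Suspect sample variance s_c^2 = 0.03033
Pooled variance = ((n_s-1)*s_s^2 + (n_c-1)*s_c^2) / (n_s + n_c - 2) = 0.178905
Pooled SD = sqrt(0.178905) = 0.422972
Mean difference = -0.31
|d| = |-0.31| / 0.422972 = 0.733

0.733


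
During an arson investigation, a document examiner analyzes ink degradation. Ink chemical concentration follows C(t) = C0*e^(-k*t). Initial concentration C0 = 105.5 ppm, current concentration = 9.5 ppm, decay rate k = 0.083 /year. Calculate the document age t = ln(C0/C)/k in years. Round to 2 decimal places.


Document age estimation:
C0/C = 105.5 / 9.5 = 11.105263
ln(C0/C) = 2.407419
t = 2.407419 / 0.083 = 29.01 years

29.01


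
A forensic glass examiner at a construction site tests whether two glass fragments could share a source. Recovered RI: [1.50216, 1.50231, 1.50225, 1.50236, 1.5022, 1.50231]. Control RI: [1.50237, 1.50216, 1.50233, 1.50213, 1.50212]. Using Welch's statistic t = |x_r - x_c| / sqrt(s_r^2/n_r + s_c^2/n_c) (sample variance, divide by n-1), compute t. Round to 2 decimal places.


Welch's t-criterion for glass RI comparison:
Recovered mean = sum / n_r = 9.01359 / 6 = 1.502265
Control mean = sum / n_c = 7.51111 / 5 = 1.502222
Recovered sample variance s_r^2 = 5.71e-09
Control sample variance s_c^2 = 1.407e-08
Welch SE (unpooled) = sqrt(s_r^2/n_r + s_c^2/n_c) = sqrt(9.51667e-10 + 2.814e-09) = sqrt(3.76567e-09) = 6.13651e-05
|mean_r - mean_c| = 4.3e-05
t = 4.3e-05 / 6.13651e-05 = 0.70

0.70


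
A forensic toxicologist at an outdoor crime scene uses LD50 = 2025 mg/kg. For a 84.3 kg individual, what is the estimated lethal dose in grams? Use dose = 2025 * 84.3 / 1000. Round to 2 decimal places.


Lethal dose calculation:
Lethal dose = LD50 * body_weight / 1000
= 2025 * 84.3 / 1000
= 170707.5 / 1000
= 170.71 g

170.71


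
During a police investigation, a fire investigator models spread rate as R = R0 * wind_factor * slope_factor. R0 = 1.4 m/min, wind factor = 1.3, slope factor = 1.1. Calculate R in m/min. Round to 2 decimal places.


Fire spread rate calculation:
R = R0 * wind_factor * slope_factor
= 1.4 * 1.3 * 1.1
= 1.82 * 1.1
= 2.00 m/min

2.00


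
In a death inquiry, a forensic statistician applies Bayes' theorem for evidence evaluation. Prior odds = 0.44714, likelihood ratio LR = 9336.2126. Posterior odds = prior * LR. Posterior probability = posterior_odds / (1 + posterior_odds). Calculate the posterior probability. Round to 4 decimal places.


Bayesian evidence evaluation:
Posterior odds = prior_odds * LR = 0.44714 * 9336.2126 = 4174.594
Posterior probability = posterior_odds / (1 + posterior_odds)
= 4174.594 / (1 + 4174.594)
= 4174.594 / 4175.594
= 0.9998

0.9998


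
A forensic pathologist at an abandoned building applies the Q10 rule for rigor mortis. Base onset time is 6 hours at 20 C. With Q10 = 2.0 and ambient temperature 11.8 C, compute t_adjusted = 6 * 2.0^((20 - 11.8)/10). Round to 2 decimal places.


Rigor mortis time adjustment:
Exponent = (T_ref - T_actual) / 10 = (20 - 11.8) / 10 = 0.82
Q10 factor = 2.0^0.82 = 1.76541
t_adjusted = 6 * 1.76541 = 10.59 hours

10.59


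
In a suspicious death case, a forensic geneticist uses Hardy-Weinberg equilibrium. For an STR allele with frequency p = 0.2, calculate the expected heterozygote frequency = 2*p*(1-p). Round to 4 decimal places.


Hardy-Weinberg heterozygote frequency:
q = 1 - p = 1 - 0.2 = 0.8
2pq = 2 * 0.2 * 0.8 = 0.3200

0.3200


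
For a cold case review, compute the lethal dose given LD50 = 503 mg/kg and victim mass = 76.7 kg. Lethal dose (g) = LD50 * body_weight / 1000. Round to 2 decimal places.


Lethal dose calculation:
Lethal dose = LD50 * body_weight / 1000
= 503 * 76.7 / 1000
= 38580.1 / 1000
= 38.58 g

38.58


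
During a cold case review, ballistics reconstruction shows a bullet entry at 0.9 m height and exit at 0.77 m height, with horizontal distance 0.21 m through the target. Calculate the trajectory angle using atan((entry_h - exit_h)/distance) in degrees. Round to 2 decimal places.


Bullet trajectory angle:
Height difference = 0.9 - 0.77 = 0.13 m
angle = atan(0.13 / 0.21)
angle = atan(0.619048)
angle = 31.76 degrees

31.76


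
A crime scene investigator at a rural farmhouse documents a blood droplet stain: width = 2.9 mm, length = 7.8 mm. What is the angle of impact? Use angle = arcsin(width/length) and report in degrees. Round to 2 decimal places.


Blood spatter impact angle calculation:
width / length = 2.9 / 7.8 = 0.371795
angle = arcsin(0.371795)
angle = 21.83 degrees

21.83


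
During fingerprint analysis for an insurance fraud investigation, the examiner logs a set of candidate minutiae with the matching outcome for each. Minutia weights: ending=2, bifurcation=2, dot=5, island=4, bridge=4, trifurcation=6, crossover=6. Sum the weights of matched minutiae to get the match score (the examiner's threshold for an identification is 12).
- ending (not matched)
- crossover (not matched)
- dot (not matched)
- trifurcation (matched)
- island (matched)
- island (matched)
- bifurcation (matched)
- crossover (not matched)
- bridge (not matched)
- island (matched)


Weighted minutiae match score:
  ending: not matched, +0
  crossover: not matched, +0
  dot: not matched, +0
  trifurcation: matched, +6 (running total 6)
  island: matched, +4 (running total 10)
  island: matched, +4 (running total 14)
  bifurcation: matched, +2 (running total 16)
  crossover: not matched, +0
  bridge: not matched, +0
  island: matched, +4 (running total 20)
Total score = 20
Threshold = 12; verdict = identification

20


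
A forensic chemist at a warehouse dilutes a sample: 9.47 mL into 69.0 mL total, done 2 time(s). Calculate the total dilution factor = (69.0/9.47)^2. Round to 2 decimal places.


Dilution factor calculation:
Single dilution = V_total / V_sample = 69.0 / 9.47 ≈ 7.286167
Number of dilutions = 2
Total DF = (69.0 / 9.47)^2 (full precision, rounded at the end) = 53.09

53.09


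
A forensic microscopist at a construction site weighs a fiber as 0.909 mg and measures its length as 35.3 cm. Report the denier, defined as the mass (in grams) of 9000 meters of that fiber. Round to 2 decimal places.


Denier calculation:
Mass in grams = 0.909 mg / 1000 = 0.000909 g
Length in meters = 35.3 cm / 100 = 0.353 m
Linear density = mass / length = 0.000909 / 0.353 = 0.00257507 g/m
Denier = (g/m) * 9000 = 0.00257507 * 9000 = 23.18

23.18


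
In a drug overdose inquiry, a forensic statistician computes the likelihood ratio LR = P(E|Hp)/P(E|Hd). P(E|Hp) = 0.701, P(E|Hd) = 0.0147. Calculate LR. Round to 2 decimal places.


Likelihood ratio calculation:
LR = P(E|Hp) / P(E|Hd)
LR = 0.701 / 0.0147
LR = 47.69

47.69


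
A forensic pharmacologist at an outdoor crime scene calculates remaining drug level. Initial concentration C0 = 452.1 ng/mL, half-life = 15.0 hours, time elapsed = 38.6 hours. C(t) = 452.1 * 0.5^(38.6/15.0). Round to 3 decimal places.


Drug concentration decay:
Number of half-lives = t / t_half = 38.6 / 15.0 = 2.573333
Decay factor = 0.5^2.573333 = 0.16801559
C(t) = 452.1 * 0.16801559 = 75.960 ng/mL

75.960


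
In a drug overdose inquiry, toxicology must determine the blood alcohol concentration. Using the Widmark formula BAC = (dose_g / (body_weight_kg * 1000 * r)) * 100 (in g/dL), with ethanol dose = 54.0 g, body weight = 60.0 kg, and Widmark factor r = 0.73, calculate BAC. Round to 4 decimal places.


Applying the Widmark formula:
BAC = (dose_g / (body_wt * 1000 * r)) * 100
Denominator = 60.0 * 1000 * 0.73 = 43800
BAC = (54.0 / 43800) * 100
BAC = 0.1233 g/dL

0.1233


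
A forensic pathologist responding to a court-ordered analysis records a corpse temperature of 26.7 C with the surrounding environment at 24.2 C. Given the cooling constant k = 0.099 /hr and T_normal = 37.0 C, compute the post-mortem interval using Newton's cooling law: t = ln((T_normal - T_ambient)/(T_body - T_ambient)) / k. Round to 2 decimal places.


Using Newton's law of cooling:
t = ln((T_normal - T_ambient) / (T_body - T_ambient)) / k
T_normal - T_ambient = 12.8
T_body - T_ambient = 2.5
Ratio = 5.12
ln(ratio) = 1.633154
t = 1.633154 / 0.099 = 16.50 hours

16.50


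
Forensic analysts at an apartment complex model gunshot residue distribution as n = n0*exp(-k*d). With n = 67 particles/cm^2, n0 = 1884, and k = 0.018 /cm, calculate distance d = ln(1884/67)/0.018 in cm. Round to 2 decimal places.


GSR distance calculation:
n0/n = 1884 / 67 = 28.119403
ln(n0/n) = 3.33646
d = 3.33646 / 0.018 = 185.36 cm

185.36
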